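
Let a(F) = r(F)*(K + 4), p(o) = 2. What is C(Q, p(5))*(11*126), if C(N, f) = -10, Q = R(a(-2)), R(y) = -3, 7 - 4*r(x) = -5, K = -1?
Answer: -13860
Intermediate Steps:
r(x) = 3 (r(x) = 7/4 - 1/4*(-5) = 7/4 + 5/4 = 3)
a(F) = 9 (a(F) = 3*(-1 + 4) = 3*3 = 9)
Q = -3
C(Q, p(5))*(11*126) = -110*126 = -10*1386 = -13860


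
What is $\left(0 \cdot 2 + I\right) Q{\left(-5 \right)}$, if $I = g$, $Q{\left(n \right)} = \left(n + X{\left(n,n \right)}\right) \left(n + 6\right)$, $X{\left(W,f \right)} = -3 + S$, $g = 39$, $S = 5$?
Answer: $-117$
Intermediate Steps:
$X{\left(W,f \right)} = 2$ ($X{\left(W,f \right)} = -3 + 5 = 2$)
$Q{\left(n \right)} = \left(2 + n\right) \left(6 + n\right)$ ($Q{\left(n \right)} = \left(n + 2\right) \left(n + 6\right) = \left(2 + n\right) \left(6 + n\right)$)
$I = 39$
$\left(0 \cdot 2 + I\right) Q{\left(-5 \right)} = \left(0 \cdot 2 + 39\right) \left(12 + \left(-5\right)^{2} + 8 \left(-5\right)\right) = \left(0 + 39\right) \left(12 + 25 - 40\right) = 39 \left(-3\right) = -117$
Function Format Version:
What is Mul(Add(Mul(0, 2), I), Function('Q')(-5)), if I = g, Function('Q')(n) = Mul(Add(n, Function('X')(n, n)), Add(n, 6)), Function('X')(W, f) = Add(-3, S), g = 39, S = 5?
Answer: -117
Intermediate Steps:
Function('X')(W, f) = 2 (Function('X')(W, f) = Add(-3, 5) = 2)
Function('Q')(n) = Mul(Add(2, n), Add(6, n)) (Function('Q')(n) = Mul(Add(n, 2), Add(n, 6)) = Mul(Add(2, n), Add(6, n)))
I = 39
Mul(Add(Mul(0, 2), I), Function('Q')(-5)) = Mul(Add(Mul(0, 2), 39), Add(12, Pow(-5, 2), Mul(8, -5))) = Mul(Add(0, 39), Add(12, 25, -40)) = Mul(39, -3) = -117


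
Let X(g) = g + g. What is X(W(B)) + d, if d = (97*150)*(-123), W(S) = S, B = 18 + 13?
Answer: -1789588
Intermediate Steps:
B = 31
X(g) = 2*g
d = -1789650 (d = 14550*(-123) = -1789650)
X(W(B)) + d = 2*31 - 1789650 = 62 - 1789650 = -1789588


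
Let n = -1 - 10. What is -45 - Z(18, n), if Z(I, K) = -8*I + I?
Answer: 81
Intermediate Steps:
n = -11
Z(I, K) = -7*I
-45 - Z(18, n) = -45 - (-7)*18 = -45 - 1*(-126) = -45 + 126 = 81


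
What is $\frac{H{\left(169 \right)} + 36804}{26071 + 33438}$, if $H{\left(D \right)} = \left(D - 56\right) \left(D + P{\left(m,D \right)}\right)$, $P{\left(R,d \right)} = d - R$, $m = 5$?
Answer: $\frac{74433}{59509} \approx 1.2508$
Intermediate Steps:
$H{\left(D \right)} = \left(-56 + D\right) \left(-5 + 2 D\right)$ ($H{\left(D \right)} = \left(D - 56\right) \left(D + \left(D - 5\right)\right) = \left(-56 + D\right) \left(D + \left(D - 5\right)\right) = \left(-56 + D\right) \left(D + \left(-5 + D\right)\right) = \left(-56 + D\right) \left(-5 + 2 D\right)$)
$\frac{H{\left(169 \right)} + 36804}{26071 + 33438} = \frac{\left(280 - 19773 + 2 \cdot 169^{2}\right) + 36804}{26071 + 33438} = \frac{\left(280 - 19773 + 2 \cdot 28561\right) + 36804}{59509} = \left(\left(280 - 19773 + 57122\right) + 36804\right) \frac{1}{59509} = \left(37629 + 36804\right) \frac{1}{59509} = 74433 \cdot \frac{1}{59509} = \frac{74433}{59509}$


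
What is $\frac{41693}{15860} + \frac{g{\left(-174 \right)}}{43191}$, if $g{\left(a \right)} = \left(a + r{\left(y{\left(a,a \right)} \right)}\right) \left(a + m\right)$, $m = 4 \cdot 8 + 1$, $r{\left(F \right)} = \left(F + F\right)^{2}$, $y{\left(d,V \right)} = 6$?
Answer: $\frac{207538907}{76112140} \approx 2.7268$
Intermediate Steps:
$r{\left(F \right)} = 4 F^{2}$ ($r{\left(F \right)} = \left(2 F\right)^{2} = 4 F^{2}$)
$m = 33$ ($m = 32 + 1 = 33$)
$g{\left(a \right)} = \left(33 + a\right) \left(144 + a\right)$ ($g{\left(a \right)} = \left(a + 4 \cdot 6^{2}\right) \left(a + 33\right) = \left(a + 4 \cdot 36\right) \left(33 + a\right) = \left(a + 144\right) \left(33 + a\right) = \left(144 + a\right) \left(33 + a\right) = \left(33 + a\right) \left(144 + a\right)$)
$\frac{41693}{15860} + \frac{g{\left(-174 \right)}}{43191} = \frac{41693}{15860} + \frac{4752 + \left(-174\right)^{2} + 177 \left(-174\right)}{43191} = 41693 \cdot \frac{1}{15860} + \left(4752 + 30276 - 30798\right) \frac{1}{43191} = \frac{41693}{15860} + 4230 \cdot \frac{1}{43191} = \frac{41693}{15860} + \frac{470}{4799} = \frac{207538907}{76112140}$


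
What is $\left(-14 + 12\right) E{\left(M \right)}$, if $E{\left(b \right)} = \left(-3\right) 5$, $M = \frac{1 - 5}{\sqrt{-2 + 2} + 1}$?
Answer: $30$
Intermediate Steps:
$M = -4$ ($M = - \frac{4}{\sqrt{0} + 1} = - \frac{4}{0 + 1} = - \frac{4}{1} = \left(-4\right) 1 = -4$)
$E{\left(b \right)} = -15$
$\left(-14 + 12\right) E{\left(M \right)} = \left(-14 + 12\right) \left(-15\right) = \left(-2\right) \left(-15\right) = 30$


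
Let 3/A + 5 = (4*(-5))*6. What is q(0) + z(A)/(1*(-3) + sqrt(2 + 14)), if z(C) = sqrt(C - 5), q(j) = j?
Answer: 2*I*sqrt(785)/25 ≈ 2.2414*I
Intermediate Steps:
A = -3/125 (A = 3/(-5 + (4*(-5))*6) = 3/(-5 - 20*6) = 3/(-5 - 120) = 3/(-125) = 3*(-1/125) = -3/125 ≈ -0.024000)
z(C) = sqrt(-5 + C)
q(0) + z(A)/(1*(-3) + sqrt(2 + 14)) = 0 + sqrt(-5 - 3/125)/(1*(-3) + sqrt(2 + 14)) = 0 + sqrt(-628/125)/(-3 + sqrt(16)) = 0 + (2*I*sqrt(785)/25)/(-3 + 4) = 0 + (2*I*sqrt(785)/25)/1 = 0 + (2*I*sqrt(785)/25)*1 = 0 + 2*I*sqrt(785)/25 = 2*I*sqrt(785)/25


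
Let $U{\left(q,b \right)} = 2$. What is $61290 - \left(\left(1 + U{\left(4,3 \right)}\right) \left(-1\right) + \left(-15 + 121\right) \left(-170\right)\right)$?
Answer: $79313$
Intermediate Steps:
$61290 - \left(\left(1 + U{\left(4,3 \right)}\right) \left(-1\right) + \left(-15 + 121\right) \left(-170\right)\right) = 61290 - \left(\left(1 + 2\right) \left(-1\right) + \left(-15 + 121\right) \left(-170\right)\right) = 61290 - \left(3 \left(-1\right) + 106 \left(-170\right)\right) = 61290 - \left(-3 - 18020\right) = 61290 - -18023 = 61290 + 18023 = 79313$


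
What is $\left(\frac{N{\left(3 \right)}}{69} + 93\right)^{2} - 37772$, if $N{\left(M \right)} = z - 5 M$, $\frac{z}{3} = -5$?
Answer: $- \frac{15448747}{529} \approx -29204.0$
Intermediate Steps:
$z = -15$ ($z = 3 \left(-5\right) = -15$)
$N{\left(M \right)} = -15 - 5 M$
$\left(\frac{N{\left(3 \right)}}{69} + 93\right)^{2} - 37772 = \left(\frac{-15 - 15}{69} + 93\right)^{2} - 37772 = \left(\left(-15 - 15\right) \frac{1}{69} + 93\right)^{2} - 37772 = \left(\left(-30\right) \frac{1}{69} + 93\right)^{2} - 37772 = \left(- \frac{10}{23} + 93\right)^{2} - 37772 = \left(\frac{2129}{23}\right)^{2} - 37772 = \frac{4532641}{529} - 37772 = - \frac{15448747}{529}$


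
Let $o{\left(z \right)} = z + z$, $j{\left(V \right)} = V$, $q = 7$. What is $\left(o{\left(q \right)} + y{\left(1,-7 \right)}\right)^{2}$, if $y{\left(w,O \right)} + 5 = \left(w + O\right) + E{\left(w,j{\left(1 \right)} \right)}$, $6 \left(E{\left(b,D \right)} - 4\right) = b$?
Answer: $\frac{1849}{36} \approx 51.361$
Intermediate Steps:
$E{\left(b,D \right)} = 4 + \frac{b}{6}$
$y{\left(w,O \right)} = -1 + O + \frac{7 w}{6}$ ($y{\left(w,O \right)} = -5 + \left(\left(w + O\right) + \left(4 + \frac{w}{6}\right)\right) = -5 + \left(\left(O + w\right) + \left(4 + \frac{w}{6}\right)\right) = -5 + \left(4 + O + \frac{7 w}{6}\right) = -1 + O + \frac{7 w}{6}$)
$o{\left(z \right)} = 2 z$
$\left(o{\left(q \right)} + y{\left(1,-7 \right)}\right)^{2} = \left(2 \cdot 7 - \frac{41}{6}\right)^{2} = \left(14 - \frac{41}{6}\right)^{2} = \left(\frac{43}{6}\right)^{2} = \frac{1849}{36}$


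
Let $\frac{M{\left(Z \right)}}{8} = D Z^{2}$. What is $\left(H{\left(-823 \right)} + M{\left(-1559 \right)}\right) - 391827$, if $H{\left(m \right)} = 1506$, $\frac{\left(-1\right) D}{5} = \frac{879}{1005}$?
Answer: $- \frac{5723198971}{67} \approx -8.5421 \cdot 10^{7}$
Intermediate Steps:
$D = - \frac{293}{67}$ ($D = - 5 \cdot \frac{879}{1005} = - 5 \cdot 879 \cdot \frac{1}{1005} = \left(-5\right) \frac{293}{335} = - \frac{293}{67} \approx -4.3731$)
$M{\left(Z \right)} = - \frac{2344 Z^{2}}{67}$ ($M{\left(Z \right)} = 8 \left(- \frac{293 Z^{2}}{67}\right) = - \frac{2344 Z^{2}}{67}$)
$\left(H{\left(-823 \right)} + M{\left(-1559 \right)}\right) - 391827 = \left(1506 - \frac{2344 \left(-1559\right)^{2}}{67}\right) - 391827 = \left(1506 - \frac{5697047464}{67}\right) - 391827 = - \frac{5696946562}{67} - 391827 = - \frac{5723198971}{67}$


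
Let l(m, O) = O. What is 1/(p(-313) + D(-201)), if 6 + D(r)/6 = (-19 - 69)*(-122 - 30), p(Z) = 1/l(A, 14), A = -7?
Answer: 14/1123081 ≈ 1.2466e-5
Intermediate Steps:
p(Z) = 1/14
D(r) = 80220 (D(r) = -36 + 6*((-19 - 69)*(-122 - 30)) = -36 + 6*(-88*(-152)) = -36 + 6*13376 = -36 + 80256 = 80220)
1/(p(-313) + D(-201)) = 1/(1/14 + 80220) = 1/(1123081/14) = 14/1123081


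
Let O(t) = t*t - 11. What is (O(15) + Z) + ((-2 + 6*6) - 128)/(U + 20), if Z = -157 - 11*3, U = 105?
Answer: 2906/125 ≈ 23.248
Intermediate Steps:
Z = -190 (Z = -157 - 33 = -190)
O(t) = -11 + t² (O(t) = t² - 11 = -11 + t²)
(O(15) + Z) + ((-2 + 6*6) - 128)/(U + 20) = ((-11 + 15²) - 190) + ((-2 + 6*6) - 128)/(105 + 20) = ((-11 + 225) - 190) + ((-2 + 36) - 128)/125 = (214 - 190) + (34 - 128)*(1/125) = 24 - 94*1/125 = 24 - 94/125 = 2906/125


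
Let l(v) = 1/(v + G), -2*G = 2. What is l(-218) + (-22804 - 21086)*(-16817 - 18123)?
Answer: 335840135399/219 ≈ 1.5335e+9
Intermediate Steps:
G = -1 (G = -½*2 = -1)
l(v) = 1/(-1 + v) (l(v) = 1/(v - 1) = 1/(-1 + v))
l(-218) + (-22804 - 21086)*(-16817 - 18123) = 1/(-1 - 218) + (-22804 - 21086)*(-16817 - 18123) = 1/(-219) - 43890*(-34940) = -1/219 + 1533516600 = 335840135399/219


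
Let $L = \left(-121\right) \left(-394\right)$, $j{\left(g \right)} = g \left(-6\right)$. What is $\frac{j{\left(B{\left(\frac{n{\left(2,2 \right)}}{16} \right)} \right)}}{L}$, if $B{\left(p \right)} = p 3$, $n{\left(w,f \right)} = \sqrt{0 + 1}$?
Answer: $- \frac{9}{381392} \approx -2.3598 \cdot 10^{-5}$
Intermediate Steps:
$n{\left(w,f \right)} = 1$ ($n{\left(w,f \right)} = \sqrt{1} = 1$)
$B{\left(p \right)} = 3 p$
$j{\left(g \right)} = - 6 g$
$L = 47674$
$\frac{j{\left(B{\left(\frac{n{\left(2,2 \right)}}{16} \right)} \right)}}{L} = \frac{\left(-6\right) 3 \cdot 1 \cdot \frac{1}{16}}{47674} = - 6 \cdot 3 \cdot 1 \cdot \frac{1}{16} \cdot \frac{1}{47674} = - 6 \cdot 3 \cdot \frac{1}{16} \cdot \frac{1}{47674} = \left(-6\right) \frac{3}{16} \cdot \frac{1}{47674} = \left(- \frac{9}{8}\right) \frac{1}{47674} = - \frac{9}{381392}$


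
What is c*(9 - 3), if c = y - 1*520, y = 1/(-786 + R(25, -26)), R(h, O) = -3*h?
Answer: -895442/287 ≈ -3120.0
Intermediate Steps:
y = -1/861 (y = 1/(-786 - 3*25) = 1/(-786 - 75) = 1/(-861) = -1/861 ≈ -0.0011614)
c = -447721/861 (c = -1/861 - 1*520 = -1/861 - 520 = -447721/861 ≈ -520.00)
c*(9 - 3) = -447721*(9 - 3)/861 = -447721/861*6 = -895442/287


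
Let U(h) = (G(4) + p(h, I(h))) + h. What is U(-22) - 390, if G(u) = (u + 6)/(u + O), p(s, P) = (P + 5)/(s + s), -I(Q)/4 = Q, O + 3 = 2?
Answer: -54223/132 ≈ -410.78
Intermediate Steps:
O = -1 (O = -3 + 2 = -1)
I(Q) = -4*Q
p(s, P) = (5 + P)/(2*s) (p(s, P) = (5 + P)/((2*s)) = (5 + P)*(1/(2*s)) = (5 + P)/(2*s))
G(u) = (6 + u)/(-1 + u) (G(u) = (u + 6)/(u - 1) = (6 + u)/(-1 + u))
U(h) = 10/3 + h + (5 - 4*h)/(2*h) (U(h) = ((6 + 4)/(-1 + 4) + (5 - 4*h)/(2*h)) + h = (10/3 + (5 - 4*h)/(2*h)) + h = 10/3 + h + (5 - 4*h)/(2*h))
U(-22) - 390 = (4/3 - 22 + (5/2)/(-22)) - 390 = (4/3 - 22 + (5/2)*(-1/22)) - 390 = (4/3 - 22 - 5/44) - 390 = -2743/132 - 390 = -54223/132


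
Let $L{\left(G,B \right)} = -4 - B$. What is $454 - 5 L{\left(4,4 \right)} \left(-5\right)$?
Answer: $-90800$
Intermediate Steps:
$454 - 5 L{\left(4,4 \right)} \left(-5\right) = 454 - 5 \left(-4 - 4\right) \left(-5\right) = 454 \left(-5\right) \left(-8\right) \left(-5\right) = 454 \cdot 40 \left(-5\right) = 454 \left(-200\right) = -90800$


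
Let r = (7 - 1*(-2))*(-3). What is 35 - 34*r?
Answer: 953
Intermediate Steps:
r = -27 (r = (7 + 2)*(-3) = 9*(-3) = -27)
35 - 34*r = 35 - 34*(-27) = 35 + 918 = 953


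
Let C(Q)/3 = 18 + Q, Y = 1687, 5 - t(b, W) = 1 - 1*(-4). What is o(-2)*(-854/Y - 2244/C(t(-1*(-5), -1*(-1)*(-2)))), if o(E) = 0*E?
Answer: 0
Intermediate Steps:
t(b, W) = 0 (t(b, W) = 5 - (1 - 1*(-4)) = 5 - (1 + 4) = 5 - 1*5 = 5 - 5 = 0)
C(Q) = 54 + 3*Q (C(Q) = 3*(18 + Q) = 54 + 3*Q)
o(E) = 0
o(-2)*(-854/Y - 2244/C(t(-1*(-5), -1*(-1)*(-2)))) = 0*(-854/1687 - 2244/(54 + 3*0)) = 0*(-854*1/1687 - 2244/(54 + 0)) = 0*(-122/241 - 2244/54) = 0*(-122/241 - 2244*1/54) = 0*(-122/241 - 374/9) = 0*(-91232/2169) = 0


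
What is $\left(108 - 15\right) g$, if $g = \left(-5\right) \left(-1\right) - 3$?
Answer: $186$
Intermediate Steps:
$g = 2$ ($g = 5 - 3 = 2$)
$\left(108 - 15\right) g = \left(108 - 15\right) 2 = 93 \cdot 2 = 186$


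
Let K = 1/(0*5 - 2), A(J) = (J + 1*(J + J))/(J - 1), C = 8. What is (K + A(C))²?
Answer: 1681/196 ≈ 8.5765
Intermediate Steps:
A(J) = 3*J/(-1 + J) (A(J) = (J + 1*(2*J))/(-1 + J) = (J + 2*J)/(-1 + J) = (3*J)/(-1 + J) = 3*J/(-1 + J))
K = -½ (K = 1/(0 - 2) = 1/(-2) = -½ ≈ -0.50000)
(K + A(C))² = (-½ + 3*8/(-1 + 8))² = (-½ + 3*8/7)² = (-½ + 3*8*(⅐))² = (-½ + 24/7)² = (41/14)² = 1681/196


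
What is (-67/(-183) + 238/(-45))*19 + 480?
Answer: 1060853/2745 ≈ 386.47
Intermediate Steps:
(-67/(-183) + 238/(-45))*19 + 480 = (-67*(-1/183) + 238*(-1/45))*19 + 480 = (67/183 - 238/45)*19 + 480 = -13513/2745*19 + 480 = -256747/2745 + 480 = 1060853/2745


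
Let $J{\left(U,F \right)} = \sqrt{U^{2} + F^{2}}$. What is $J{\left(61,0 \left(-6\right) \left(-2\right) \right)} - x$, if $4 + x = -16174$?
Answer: $16239$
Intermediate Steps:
$x = -16178$ ($x = -4 - 16174 = -16178$)
$J{\left(U,F \right)} = \sqrt{F^{2} + U^{2}}$
$J{\left(61,0 \left(-6\right) \left(-2\right) \right)} - x = \sqrt{\left(0 \left(-6\right) \left(-2\right)\right)^{2} + 61^{2}} - -16178 = \sqrt{\left(0 \left(-2\right)\right)^{2} + 3721} + 16178 = \sqrt{0^{2} + 3721} + 16178 = \sqrt{0 + 3721} + 16178 = \sqrt{3721} + 16178 = 61 + 16178 = 16239$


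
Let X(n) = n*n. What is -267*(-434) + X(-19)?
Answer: 116239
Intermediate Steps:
X(n) = n²
-267*(-434) + X(-19) = -267*(-434) + (-19)² = 115878 + 361 = 116239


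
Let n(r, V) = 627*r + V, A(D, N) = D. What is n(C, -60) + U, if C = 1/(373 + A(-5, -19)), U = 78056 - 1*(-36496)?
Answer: 42133683/368 ≈ 1.1449e+5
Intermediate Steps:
U = 114552 (U = 78056 + 36496 = 114552)
C = 1/368 (C = 1/(373 - 5) = 1/368 ≈ 0.0027174)
n(r, V) = V + 627*r
n(C, -60) + U = (-60 + 627*(1/368)) + 114552 = (-60 + 627/368) + 114552 = -21453/368 + 114552 = 42133683/368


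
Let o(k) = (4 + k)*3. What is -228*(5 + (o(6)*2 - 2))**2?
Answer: -904932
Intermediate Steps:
o(k) = 12 + 3*k
-228*(5 + (o(6)*2 - 2))**2 = -228*(5 + ((12 + 3*6)*2 - 2))**2 = -228*(5 + ((12 + 18)*2 - 2))**2 = -228*(5 + (30*2 - 2))**2 = -228*(5 + (60 - 2))**2 = -228*(5 + 58)**2 = -228*63**2 = -228*3969 = -904932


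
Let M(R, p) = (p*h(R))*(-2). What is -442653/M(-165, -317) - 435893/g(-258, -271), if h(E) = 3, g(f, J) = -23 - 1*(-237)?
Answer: -76983019/33919 ≈ -2269.6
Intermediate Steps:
g(f, J) = 214 (g(f, J) = -23 + 237 = 214)
M(R, p) = -6*p (M(R, p) = (p*3)*(-2) = (3*p)*(-2) = -6*p)
-442653/M(-165, -317) - 435893/g(-258, -271) = -442653/((-6*(-317))) - 435893/214 = -442653/1902 - 435893*1/214 = -442653*1/1902 - 435893/214 = -147551/634 - 435893/214 = -76983019/33919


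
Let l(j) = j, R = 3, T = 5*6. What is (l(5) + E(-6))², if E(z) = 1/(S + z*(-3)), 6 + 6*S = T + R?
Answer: 51529/2025 ≈ 25.446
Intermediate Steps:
T = 30
S = 9/2 (S = -1 + (30 + 3)/6 = -1 + (⅙)*33 = -1 + 11/2 = 9/2 ≈ 4.5000)
E(z) = 1/(9/2 - 3*z) (E(z) = 1/(9/2 + z*(-3)) = 1/(9/2 - 3*z))
(l(5) + E(-6))² = (5 - 2/(-9 + 6*(-6)))² = (5 - 2/(-9 - 36))² = (5 - 2/(-45))² = (5 - 2*(-1/45))² = (5 + 2/45)² = (227/45)² = 51529/2025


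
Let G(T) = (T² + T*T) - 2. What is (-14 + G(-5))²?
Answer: 1156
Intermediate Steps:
G(T) = -2 + 2*T² (G(T) = (T² + T²) - 2 = 2*T² - 2 = -2 + 2*T²)
(-14 + G(-5))² = (-14 + (-2 + 2*(-5)²))² = (-14 + (-2 + 2*25))² = (-14 + (-2 + 50))² = (-14 + 48)² = 34² = 1156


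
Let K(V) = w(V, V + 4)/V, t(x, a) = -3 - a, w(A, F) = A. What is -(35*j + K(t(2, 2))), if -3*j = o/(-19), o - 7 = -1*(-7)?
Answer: -547/57 ≈ -9.5965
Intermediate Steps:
o = 14 (o = 7 - 1*(-7) = 7 + 7 = 14)
K(V) = 1 (K(V) = V/V = 1)
j = 14/57 (j = -14/(3*(-19)) = -14*(-1)/(3*19) = -⅓*(-14/19) = 14/57 ≈ 0.24561)
-(35*j + K(t(2, 2))) = -(35*(14/57) + 1) = -(490/57 + 1) = -1*547/57 = -547/57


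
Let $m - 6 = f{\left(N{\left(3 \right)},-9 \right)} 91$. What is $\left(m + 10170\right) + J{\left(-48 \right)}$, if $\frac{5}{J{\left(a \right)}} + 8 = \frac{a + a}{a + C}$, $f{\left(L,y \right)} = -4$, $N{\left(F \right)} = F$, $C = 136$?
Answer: $\frac{196229}{20} \approx 9811.5$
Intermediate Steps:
$J{\left(a \right)} = \frac{5}{-8 + \frac{2 a}{136 + a}}$ ($J{\left(a \right)} = \frac{5}{-8 + \frac{a + a}{a + 136}} = \frac{5}{-8 + \frac{2 a}{136 + a}}$)
$m = -358$ ($m = 6 - 364 = -358$)
$\left(m + 10170\right) + J{\left(-48 \right)} = \left(-358 + 10170\right) + \frac{5 \left(-136 - -48\right)}{2 \left(544 + 3 \left(-48\right)\right)} = 9812 + \frac{5 \left(-136 + 48\right)}{2 \left(544 - 144\right)} = 9812 + \frac{5}{2} \cdot \frac{1}{400} \left(-88\right) = 9812 - \frac{11}{20} = \frac{196229}{20}$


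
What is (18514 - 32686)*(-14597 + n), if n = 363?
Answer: 201724248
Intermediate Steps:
(18514 - 32686)*(-14597 + n) = (18514 - 32686)*(-14597 + 363) = -14172*(-14234) = 201724248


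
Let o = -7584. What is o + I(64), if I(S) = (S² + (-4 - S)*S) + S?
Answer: -7776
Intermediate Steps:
I(S) = S + S² + S*(-4 - S) (I(S) = (S² + S*(-4 - S)) + S = S + S² + S*(-4 - S))
o + I(64) = -7584 - 3*64 = -7584 - 192 = -7776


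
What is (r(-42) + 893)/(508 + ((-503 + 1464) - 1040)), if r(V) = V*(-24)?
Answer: 1901/429 ≈ 4.4312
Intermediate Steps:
r(V) = -24*V
(r(-42) + 893)/(508 + ((-503 + 1464) - 1040)) = (-24*(-42) + 893)/(508 + ((-503 + 1464) - 1040)) = (1008 + 893)/(508 + (961 - 1040)) = 1901/(508 - 79) = 1901/429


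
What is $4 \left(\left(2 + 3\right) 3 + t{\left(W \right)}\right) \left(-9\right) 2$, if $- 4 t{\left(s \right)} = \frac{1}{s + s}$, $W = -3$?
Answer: $-1083$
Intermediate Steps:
$t{\left(s \right)} = - \frac{1}{8 s}$ ($t{\left(s \right)} = - \frac{1}{4 \left(s + s\right)} = - \frac{1}{4 \cdot 2 s} = - \frac{\frac{1}{2} \frac{1}{s}}{4} = - \frac{1}{8 s}$)
$4 \left(\left(2 + 3\right) 3 + t{\left(W \right)}\right) \left(-9\right) 2 = 4 \left(\left(2 + 3\right) 3 - \frac{1}{8 \left(-3\right)}\right) \left(-9\right) 2 = 4 \left(5 \cdot 3 - - \frac{1}{24}\right) \left(-9\right) 2 = 4 \left(15 + \frac{1}{24}\right) \left(-9\right) 2 = 4 \cdot \frac{361}{24} \left(-9\right) 2 = \frac{361}{6} \left(-9\right) 2 = \left(- \frac{1083}{2}\right) 2 = -1083$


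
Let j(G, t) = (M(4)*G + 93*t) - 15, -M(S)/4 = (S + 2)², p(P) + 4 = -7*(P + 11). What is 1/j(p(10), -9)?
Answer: 1/20892 ≈ 4.7865e-5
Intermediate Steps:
p(P) = -81 - 7*P (p(P) = -4 - 7*(P + 11) = -4 - 7*(11 + P) = -4 + (-77 - 7*P) = -81 - 7*P)
M(S) = -4*(2 + S)² (M(S) = -4*(S + 2)² = -4*(2 + S)²)
j(G, t) = -15 - 144*G + 93*t (j(G, t) = ((-4*(2 + 4)²)*G + 93*t) - 15 = ((-4*6²)*G + 93*t) - 15 = ((-4*36)*G + 93*t) - 15 = (-144*G + 93*t) - 15 = -15 - 144*G + 93*t)
1/j(p(10), -9) = 1/(-15 - 144*(-81 - 7*10) + 93*(-9)) = 1/(-15 - 144*(-81 - 70) - 837) = 1/(-15 - 144*(-151) - 837) = 1/(-15 + 21744 - 837) = 1/20892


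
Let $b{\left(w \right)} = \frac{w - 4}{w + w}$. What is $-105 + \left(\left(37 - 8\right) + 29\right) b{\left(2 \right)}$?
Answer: $-134$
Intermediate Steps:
$b{\left(w \right)} = \frac{-4 + w}{2 w}$
$-105 + \left(\left(37 - 8\right) + 29\right) b{\left(2 \right)} = -105 + \left(\left(37 - 8\right) + 29\right) \frac{-4 + 2}{2 \cdot 2} = -105 + \left(29 + 29\right) \frac{1}{2} \cdot \frac{1}{2} \left(-2\right) = -105 + 58 \left(- \frac{1}{2}\right) = -105 - 29 = -134$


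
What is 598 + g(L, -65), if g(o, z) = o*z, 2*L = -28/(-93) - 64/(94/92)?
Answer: 11469328/4371 ≈ 2624.0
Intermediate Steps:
L = -136238/4371 (L = (-28/(-93) - 64/(94/92))/2 = (-28*(-1/93) - 64/(94*(1/92)))/2 = (28/93 - 64/47/46)/2 = (28/93 - 64*46/47)/2 = (28/93 - 2944/47)/2 = (1/2)*(-272476/4371) = -136238/4371 ≈ -31.169)
598 + g(L, -65) = 598 - 136238/4371*(-65) = 598 + 8855470/4371 = 11469328/4371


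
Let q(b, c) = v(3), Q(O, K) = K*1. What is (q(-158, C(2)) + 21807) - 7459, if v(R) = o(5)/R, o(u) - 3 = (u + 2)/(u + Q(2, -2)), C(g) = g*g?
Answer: 129148/9 ≈ 14350.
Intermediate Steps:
C(g) = g**2
Q(O, K) = K
o(u) = 3 + (2 + u)/(-2 + u) (o(u) = 3 + (u + 2)/(u - 2) = 3 + (2 + u)/(-2 + u))
v(R) = 16/(3*R) (v(R) = (4*(-1 + 5)/(-2 + 5))/R = (4*4/3)/R = (4*(1/3)*4)/R = 16/(3*R))
q(b, c) = 16/9 (q(b, c) = (16/3)/3 = (16/3)*(1/3) = 16/9)
(q(-158, C(2)) + 21807) - 7459 = (16/9 + 21807) - 7459 = 196279/9 - 7459 = 129148/9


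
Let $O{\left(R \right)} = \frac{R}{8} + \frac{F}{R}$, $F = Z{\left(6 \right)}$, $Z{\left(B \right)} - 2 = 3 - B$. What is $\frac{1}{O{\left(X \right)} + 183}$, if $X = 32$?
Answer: $\frac{32}{5983} \approx 0.0053485$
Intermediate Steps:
$Z{\left(B \right)} = 5 - B$ ($Z{\left(B \right)} = 2 - \left(-3 + B\right) = 5 - B$)
$F = -1$ ($F = 5 - 6 = -1$)
$O{\left(R \right)} = - \frac{1}{R} + \frac{R}{8}$ ($O{\left(R \right)} = \frac{R}{8} - \frac{1}{R} = - \frac{1}{R} + \frac{R}{8}$)
$\frac{1}{O{\left(X \right)} + 183} = \frac{1}{\left(- \frac{1}{32} + \frac{1}{8} \cdot 32\right) + 183} = \frac{1}{\left(\left(-1\right) \frac{1}{32} + 4\right) + 183} = \frac{1}{\left(- \frac{1}{32} + 4\right) + 183} = \frac{1}{\frac{127}{32} + 183} = \frac{1}{\frac{5983}{32}} = \frac{32}{5983}$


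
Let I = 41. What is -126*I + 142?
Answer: -5024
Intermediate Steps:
-126*I + 142 = -126*41 + 142 = -5166 + 142 = -5024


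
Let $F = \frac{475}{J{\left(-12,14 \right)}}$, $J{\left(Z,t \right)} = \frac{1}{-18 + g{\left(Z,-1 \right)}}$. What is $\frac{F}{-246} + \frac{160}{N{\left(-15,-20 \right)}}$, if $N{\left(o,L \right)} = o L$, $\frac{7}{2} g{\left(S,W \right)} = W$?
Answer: $\frac{51432}{1435} \approx 35.841$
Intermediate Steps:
$g{\left(S,W \right)} = \frac{2 W}{7}$
$J{\left(Z,t \right)} = - \frac{7}{128}$ ($J{\left(Z,t \right)} = \frac{1}{-18 + \frac{2}{7} \left(-1\right)} = \frac{1}{-18 - \frac{2}{7}} = \frac{1}{- \frac{128}{7}} = - \frac{7}{128}$)
$N{\left(o,L \right)} = L o$
$F = - \frac{60800}{7}$ ($F = \frac{475}{- \frac{7}{128}} = 475 \left(- \frac{128}{7}\right) = - \frac{60800}{7} \approx -8685.7$)
$\frac{F}{-246} + \frac{160}{N{\left(-15,-20 \right)}} = - \frac{60800}{7 \left(-246\right)} + \frac{160}{\left(-20\right) \left(-15\right)} = \left(- \frac{60800}{7}\right) \left(- \frac{1}{246}\right) + \frac{160}{300} = \frac{30400}{861} + 160 \cdot \frac{1}{300} = \frac{30400}{861} + \frac{8}{15} = \frac{51432}{1435}$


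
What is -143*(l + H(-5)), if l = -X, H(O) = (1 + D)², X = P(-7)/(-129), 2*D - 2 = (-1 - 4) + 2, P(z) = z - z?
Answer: -143/4 ≈ -35.750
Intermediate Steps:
P(z) = 0
D = -½ (D = 1 + ((-1 - 4) + 2)/2 = 1 + (-5 + 2)/2 = 1 + (½)*(-3) = 1 - 3/2 = -½ ≈ -0.50000)
X = 0 (X = 0/(-129) = 0*(-1/129) = 0)
H(O) = ¼ (H(O) = (1 - ½)² = (½)² = ¼)
l = 0 (l = -1*0 = 0)
-143*(l + H(-5)) = -143*(0 + ¼) = -143*¼ = -143/4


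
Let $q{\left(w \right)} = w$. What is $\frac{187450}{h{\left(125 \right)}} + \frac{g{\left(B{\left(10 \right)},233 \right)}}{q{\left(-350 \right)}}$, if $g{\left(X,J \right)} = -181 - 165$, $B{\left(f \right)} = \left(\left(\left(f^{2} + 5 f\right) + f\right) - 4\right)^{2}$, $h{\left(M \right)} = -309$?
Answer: $- \frac{32750293}{54075} \approx -605.65$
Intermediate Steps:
$B{\left(f \right)} = \left(-4 + f^{2} + 6 f\right)^{2}$ ($B{\left(f \right)} = \left(\left(f^{2} + 6 f\right) - 4\right)^{2} = \left(-4 + f^{2} + 6 f\right)^{2}$)
$g{\left(X,J \right)} = -346$ ($g{\left(X,J \right)} = -181 - 165 = -346$)
$\frac{187450}{h{\left(125 \right)}} + \frac{g{\left(B{\left(10 \right)},233 \right)}}{q{\left(-350 \right)}} = \frac{187450}{-309} - \frac{346}{-350} = 187450 \left(- \frac{1}{309}\right) - - \frac{173}{175} = - \frac{187450}{309} + \frac{173}{175} = - \frac{32750293}{54075}$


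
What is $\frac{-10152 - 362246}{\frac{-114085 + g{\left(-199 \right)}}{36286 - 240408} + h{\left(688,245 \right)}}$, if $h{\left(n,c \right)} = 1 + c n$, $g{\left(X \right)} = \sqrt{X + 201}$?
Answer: $- \frac{2615444500942194973012}{1183850080587990865727} - \frac{76014624556 \sqrt{2}}{1183850080587990865727} \approx -2.2093$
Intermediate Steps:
$g{\left(X \right)} = \sqrt{201 + X}$
$\frac{-10152 - 362246}{\frac{-114085 + g{\left(-199 \right)}}{36286 - 240408} + h{\left(688,245 \right)}} = \frac{-10152 - 362246}{\frac{-114085 + \sqrt{201 - 199}}{36286 - 240408} + \left(1 + 245 \cdot 688\right)} = - \frac{372398}{\frac{-114085 + \sqrt{2}}{-204122} + \left(1 + 168560\right)} = - \frac{372398}{\left(-114085 + \sqrt{2}\right) \left(- \frac{1}{204122}\right) + 168561} = - \frac{372398}{\left(\frac{114085}{204122} - \frac{\sqrt{2}}{204122}\right) + 168561} = - \frac{372398}{\frac{34407122527}{204122} - \frac{\sqrt{2}}{204122}}$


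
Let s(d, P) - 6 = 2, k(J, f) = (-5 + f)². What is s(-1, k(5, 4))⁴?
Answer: 4096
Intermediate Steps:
s(d, P) = 8 (s(d, P) = 6 + 2 = 8)
s(-1, k(5, 4))⁴ = 8⁴ = 4096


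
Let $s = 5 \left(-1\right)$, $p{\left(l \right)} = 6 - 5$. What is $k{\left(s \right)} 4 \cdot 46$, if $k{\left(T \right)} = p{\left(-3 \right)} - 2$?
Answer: $-184$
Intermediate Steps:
$p{\left(l \right)} = 1$
$s = -5$
$k{\left(T \right)} = -1$ ($k{\left(T \right)} = 1 - 2 = -1$)
$k{\left(s \right)} 4 \cdot 46 = \left(-1\right) 4 \cdot 46 = \left(-4\right) 46 = -184$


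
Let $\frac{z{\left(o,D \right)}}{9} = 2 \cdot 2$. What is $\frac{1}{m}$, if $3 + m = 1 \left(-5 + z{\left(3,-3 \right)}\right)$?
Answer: $\frac{1}{28} \approx 0.035714$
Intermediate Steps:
$z{\left(o,D \right)} = 36$ ($z{\left(o,D \right)} = 9 \cdot 2 \cdot 2 = 9 \cdot 4 = 36$)
$m = 28$ ($m = -3 + 1 \left(-5 + 36\right) = -3 + 1 \cdot 31 = -3 + 31 = 28$)
$\frac{1}{m} = \frac{1}{28}$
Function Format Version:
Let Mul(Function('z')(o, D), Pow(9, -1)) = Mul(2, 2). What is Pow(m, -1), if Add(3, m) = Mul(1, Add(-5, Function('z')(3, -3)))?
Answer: Rational(1, 28) ≈ 0.035714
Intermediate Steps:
Function('z')(o, D) = 36 (Function('z')(o, D) = Mul(9, Mul(2, 2)) = Mul(9, 4) = 36)
m = 28 (m = Add(-3, Mul(1, Add(-5, 36))) = Add(-3, Mul(1, 31)) = Add(-3, 31) = 28)
Pow(m, -1) = Pow(28, -1) = Rational(1, 28)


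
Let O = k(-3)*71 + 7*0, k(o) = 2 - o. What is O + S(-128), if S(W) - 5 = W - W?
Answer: 360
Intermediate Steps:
S(W) = 5 (S(W) = 5 + (W - W) = 5 + 0 = 5)
O = 355 (O = (2 - 1*(-3))*71 + 7*0 = (2 + 3)*71 + 0 = 5*71 + 0 = 355 + 0 = 355)
O + S(-128) = 355 + 5 = 360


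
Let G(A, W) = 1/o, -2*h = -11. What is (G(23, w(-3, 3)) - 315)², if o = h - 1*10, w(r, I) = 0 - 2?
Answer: 8048569/81 ≈ 99365.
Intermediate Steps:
h = 11/2 (h = -½*(-11) = 11/2 ≈ 5.5000)
w(r, I) = -2
o = -9/2 (o = 11/2 - 1*10 = 11/2 - 10 = -9/2 ≈ -4.5000)
G(A, W) = -2/9 (G(A, W) = 1/(-9/2) = -2/9)
(G(23, w(-3, 3)) - 315)² = (-2/9 - 315)² = (-2837/9)² = 8048569/81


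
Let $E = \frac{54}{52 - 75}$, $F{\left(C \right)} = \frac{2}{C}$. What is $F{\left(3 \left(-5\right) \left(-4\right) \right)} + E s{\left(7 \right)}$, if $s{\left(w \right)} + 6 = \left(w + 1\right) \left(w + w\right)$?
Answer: $- \frac{171697}{690} \approx -248.84$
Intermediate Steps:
$s{\left(w \right)} = -6 + 2 w \left(1 + w\right)$ ($s{\left(w \right)} = -6 + \left(w + 1\right) \left(w + w\right) = -6 + \left(1 + w\right) 2 w = -6 + 2 w \left(1 + w\right)$)
$E = - \frac{54}{23}$ ($E = \frac{54}{-23} = 54 \left(- \frac{1}{23}\right) = - \frac{54}{23} \approx -2.3478$)
$F{\left(3 \left(-5\right) \left(-4\right) \right)} + E s{\left(7 \right)} = \frac{2}{3 \left(-5\right) \left(-4\right)} - \frac{54 \left(-6 + 2 \cdot 7 + 2 \cdot 7^{2}\right)}{23} = \frac{2}{\left(-15\right) \left(-4\right)} - \frac{54 \left(-6 + 14 + 2 \cdot 49\right)}{23} = \frac{2}{60} - \frac{54 \left(-6 + 14 + 98\right)}{23} = 2 \cdot \frac{1}{60} - \frac{5724}{23} = \frac{1}{30} - \frac{5724}{23} = - \frac{171697}{690}$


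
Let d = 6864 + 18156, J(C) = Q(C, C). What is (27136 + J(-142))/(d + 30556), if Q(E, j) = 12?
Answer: 6787/13894 ≈ 0.48848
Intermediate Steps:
J(C) = 12
d = 25020
(27136 + J(-142))/(d + 30556) = (27136 + 12)/(25020 + 30556) = 27148/55576 = 27148*(1/55576) = 6787/13894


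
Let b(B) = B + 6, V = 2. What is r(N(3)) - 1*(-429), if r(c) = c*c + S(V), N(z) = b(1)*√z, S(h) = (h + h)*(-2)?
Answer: 568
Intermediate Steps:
b(B) = 6 + B
S(h) = -4*h (S(h) = (2*h)*(-2) = -4*h)
N(z) = 7*√z (N(z) = (6 + 1)*√z = 7*√z)
r(c) = -8 + c² (r(c) = c*c - 4*2 = c² - 8 = -8 + c²)
r(N(3)) - 1*(-429) = (-8 + (7*√3)²) - 1*(-429) = (-8 + 147) + 429 = 139 + 429 = 568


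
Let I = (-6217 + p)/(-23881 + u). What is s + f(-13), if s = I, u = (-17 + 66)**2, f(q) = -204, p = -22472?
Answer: -1451077/7160 ≈ -202.66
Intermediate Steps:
u = 2401 (u = 49**2 = 2401)
I = 9563/7160 (I = (-6217 - 22472)/(-23881 + 2401) = -28689/(-21480) = -28689*(-1/21480) = 9563/7160 ≈ 1.3356)
s = 9563/7160 ≈ 1.3356
s + f(-13) = 9563/7160 - 204 = -1451077/7160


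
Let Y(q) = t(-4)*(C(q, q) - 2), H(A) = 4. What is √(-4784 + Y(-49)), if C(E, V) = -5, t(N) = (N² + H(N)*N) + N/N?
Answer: I*√4791 ≈ 69.217*I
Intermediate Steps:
t(N) = 1 + N² + 4*N (t(N) = (N² + 4*N) + N/N = (N² + 4*N) + 1 = 1 + N² + 4*N)
Y(q) = -7 (Y(q) = (1 + (-4)² + 4*(-4))*(-5 - 2) = (1 + 16 - 16)*(-7) = 1*(-7) = -7)
√(-4784 + Y(-49)) = √(-4784 - 7) = √(-4791) = I*√4791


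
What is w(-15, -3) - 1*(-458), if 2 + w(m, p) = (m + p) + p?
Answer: 435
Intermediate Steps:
w(m, p) = -2 + m + 2*p (w(m, p) = -2 + ((m + p) + p) = -2 + (m + 2*p) = -2 + m + 2*p)
w(-15, -3) - 1*(-458) = (-2 - 15 + 2*(-3)) - 1*(-458) = (-2 - 15 - 6) + 458 = -23 + 458 = 435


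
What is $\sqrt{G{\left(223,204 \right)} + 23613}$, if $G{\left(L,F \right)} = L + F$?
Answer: $2 \sqrt{6010} \approx 155.05$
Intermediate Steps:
$G{\left(L,F \right)} = F + L$
$\sqrt{G{\left(223,204 \right)} + 23613} = \sqrt{\left(204 + 223\right) + 23613} = \sqrt{427 + 23613} = \sqrt{24040} = 2 \sqrt{6010}$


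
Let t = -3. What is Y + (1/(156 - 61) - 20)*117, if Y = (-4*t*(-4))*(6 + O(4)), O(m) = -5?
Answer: -226743/95 ≈ -2386.8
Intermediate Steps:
Y = -48 (Y = (-4*(-3)*(-4))*(6 - 5) = (12*(-4))*1 = -48*1 = -48)
Y + (1/(156 - 61) - 20)*117 = -48 + (1/(156 - 61) - 20)*117 = -48 + (1/95 - 20)*117 = -48 - 1899/95*117 = -48 - 222183/95 = -226743/95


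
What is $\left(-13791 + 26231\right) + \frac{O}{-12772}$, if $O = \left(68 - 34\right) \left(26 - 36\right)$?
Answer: $\frac{39721005}{3193} \approx 12440.0$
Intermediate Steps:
$O = -340$ ($O = 34 \left(-10\right) = -340$)
$\left(-13791 + 26231\right) + \frac{O}{-12772} = \left(-13791 + 26231\right) - \frac{340}{-12772} = 12440 - - \frac{85}{3193} = 12440 + \frac{85}{3193} = \frac{39721005}{3193}$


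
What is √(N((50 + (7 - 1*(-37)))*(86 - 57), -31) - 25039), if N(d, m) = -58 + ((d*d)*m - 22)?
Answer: 5*I*√9215539 ≈ 15179.0*I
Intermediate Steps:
N(d, m) = -80 + m*d² (N(d, m) = -58 + (d²*m - 22) = -58 + (m*d² - 22) = -58 + (-22 + m*d²) = -80 + m*d²)
√(N((50 + (7 - 1*(-37)))*(86 - 57), -31) - 25039) = √((-80 - 31*(50 + (7 - 1*(-37)))²*(86 - 57)²) - 25039) = √((-80 - 31*841*(50 + (7 + 37))²) - 25039) = √((-80 - 31*841*(50 + 44)²) - 25039) = √((-80 - 31*(94*29)²) - 25039) = √((-80 - 31*2726²) - 25039) = √((-80 - 31*7431076) - 25039) = √((-80 - 230363356) - 25039) = √(-230363436 - 25039) = √(-230388475) = 5*I*√9215539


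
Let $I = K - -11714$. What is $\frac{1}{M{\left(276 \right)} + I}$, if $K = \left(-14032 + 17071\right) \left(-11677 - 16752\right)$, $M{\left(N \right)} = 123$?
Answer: $- \frac{1}{86383894} \approx -1.1576 \cdot 10^{-8}$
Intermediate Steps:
$K = -86395731$ ($K = 3039 \left(-28429\right) = -86395731$)
$I = -86384017$ ($I = -86395731 - -11714 = -86395731 + 11714 = -86384017$)
$\frac{1}{M{\left(276 \right)} + I} = \frac{1}{123 - 86384017} = \frac{1}{-86383894} = - \frac{1}{86383894}$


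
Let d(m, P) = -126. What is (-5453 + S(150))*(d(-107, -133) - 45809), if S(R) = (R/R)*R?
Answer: 243593305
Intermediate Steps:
S(R) = R (S(R) = 1*R = R)
(-5453 + S(150))*(d(-107, -133) - 45809) = (-5453 + 150)*(-126 - 45809) = -5303*(-45935) = 243593305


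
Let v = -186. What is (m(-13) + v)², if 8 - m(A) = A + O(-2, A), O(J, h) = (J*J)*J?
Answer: 24649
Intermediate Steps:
O(J, h) = J³ (O(J, h) = J²*J = J³)
m(A) = 16 - A (m(A) = 8 - (A + (-2)³) = 8 - (A - 8) = 8 - (-8 + A) = 8 + (8 - A) = 16 - A)
(m(-13) + v)² = ((16 - 1*(-13)) - 186)² = ((16 + 13) - 186)² = (29 - 186)² = (-157)² = 24649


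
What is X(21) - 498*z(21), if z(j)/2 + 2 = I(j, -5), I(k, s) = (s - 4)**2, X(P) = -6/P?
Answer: -550790/7 ≈ -78684.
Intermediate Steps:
I(k, s) = (-4 + s)**2
z(j) = 158 (z(j) = -4 + 2*(-4 - 5)**2 = -4 + 2*(-9)**2 = -4 + 2*81 = -4 + 162 = 158)
X(21) - 498*z(21) = -6/21 - 498*158 = -6*1/21 - 78684 = -2/7 - 78684 = -550790/7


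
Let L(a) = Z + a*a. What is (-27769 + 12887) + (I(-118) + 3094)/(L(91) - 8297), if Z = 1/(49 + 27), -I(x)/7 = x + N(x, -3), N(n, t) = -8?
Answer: -18383806/1215 ≈ -15131.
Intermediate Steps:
I(x) = 56 - 7*x (I(x) = -7*(x - 8) = -7*(-8 + x) = 56 - 7*x)
Z = 1/76 ≈ 0.013158
L(a) = 1/76 + a² (L(a) = 1/76 + a*a = 1/76 + a²)
(-27769 + 12887) + (I(-118) + 3094)/(L(91) - 8297) = (-27769 + 12887) + ((56 - 7*(-118)) + 3094)/((1/76 + 91²) - 8297) = -14882 + ((56 + 826) + 3094)/((1/76 + 8281) - 8297) = -14882 + (882 + 3094)/(629357/76 - 8297) = -14882 + 3976/(-1215/76) = -14882 + 3976*(-76/1215) = -14882 - 302176/1215 = -18383806/1215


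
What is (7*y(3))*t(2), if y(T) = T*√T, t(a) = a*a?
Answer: 84*√3 ≈ 145.49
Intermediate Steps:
t(a) = a²
y(T) = T^(3/2)
(7*y(3))*t(2) = (7*3^(3/2))*2² = (7*(3*√3))*4 = (21*√3)*4 = 84*√3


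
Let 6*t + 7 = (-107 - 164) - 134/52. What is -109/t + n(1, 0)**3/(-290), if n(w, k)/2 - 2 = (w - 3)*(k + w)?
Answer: 17004/7295 ≈ 2.3309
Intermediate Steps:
n(w, k) = 4 + 2*(-3 + w)*(k + w) (n(w, k) = 4 + 2*((w - 3)*(k + w)) = 4 + 2*((-3 + w)*(k + w)) = 4 + 2*(-3 + w)*(k + w))
t = -7295/156 (t = -7/6 + ((-107 - 164) - 134/52)/6 = -7/6 + (-271 - 134*1/52)/6 = -7/6 + (-271 - 67/26)/6 = -7/6 + (1/6)*(-7113/26) = -7/6 - 2371/52 = -7295/156 ≈ -46.763)
-109/t + n(1, 0)**3/(-290) = -109/(-7295/156) + (4 - 6*0 - 6*1 + 2*1**2 + 2*0*1)**3/(-290) = -109*(-156/7295) + (4 + 0 - 6 + 2*1 + 0)**3*(-1/290) = 17004/7295 + (4 + 0 - 6 + 2 + 0)**3*(-1/290) = 17004/7295 + 0**3*(-1/290) = 17004/7295 + 0*(-1/290) = 17004/7295 + 0 = 17004/7295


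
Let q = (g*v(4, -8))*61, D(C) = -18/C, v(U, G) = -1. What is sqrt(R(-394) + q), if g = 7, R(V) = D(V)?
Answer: I*sqrt(16569670)/197 ≈ 20.663*I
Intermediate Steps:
R(V) = -18/V
q = -427 (q = (7*(-1))*61 = -7*61 = -427)
sqrt(R(-394) + q) = sqrt(-18/(-394) - 427) = sqrt(-18*(-1/394) - 427) = sqrt(9/197 - 427) = sqrt(-84110/197) = I*sqrt(16569670)/197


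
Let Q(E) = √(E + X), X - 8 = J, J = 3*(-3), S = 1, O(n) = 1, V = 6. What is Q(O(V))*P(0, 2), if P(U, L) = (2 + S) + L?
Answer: 0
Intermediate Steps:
J = -9
P(U, L) = 3 + L (P(U, L) = (2 + 1) + L = 3 + L)
X = -1 (X = 8 - 9 = -1)
Q(E) = √(-1 + E) (Q(E) = √(E - 1) = √(-1 + E))
Q(O(V))*P(0, 2) = √(-1 + 1)*(3 + 2) = √0*5 = 0*5 = 0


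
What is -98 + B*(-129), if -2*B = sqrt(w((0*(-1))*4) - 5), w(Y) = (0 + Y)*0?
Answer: -98 + 129*I*sqrt(5)/2 ≈ -98.0 + 144.23*I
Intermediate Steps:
w(Y) = 0 (w(Y) = Y*0 = 0)
B = -I*sqrt(5)/2 (B = -sqrt(0 - 5)/2 = -I*sqrt(5)/2 ≈ -1.118*I)
-98 + B*(-129) = -98 - I*sqrt(5)/2*(-129) = -98 + 129*I*sqrt(5)/2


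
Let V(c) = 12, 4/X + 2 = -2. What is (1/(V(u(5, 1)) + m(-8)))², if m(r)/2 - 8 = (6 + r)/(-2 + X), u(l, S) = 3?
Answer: 9/7744 ≈ 0.0011622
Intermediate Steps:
X = -1 (X = 4/(-2 - 2) = 4/(-4) = 4*(-¼) = -1)
m(r) = 12 - 2*r/3 (m(r) = 16 + 2*((6 + r)/(-2 - 1)) = 16 + 2*((6 + r)/(-3)) = 16 + 2*((6 + r)*(-⅓)) = 16 + 2*(-2 - r/3) = 16 + (-4 - 2*r/3) = 12 - 2*r/3)
(1/(V(u(5, 1)) + m(-8)))² = (1/(12 + (12 - ⅔*(-8))))² = (1/(12 + (12 + 16/3)))² = (1/(12 + 52/3))² = (1/(88/3))² = (3/88)² = 9/7744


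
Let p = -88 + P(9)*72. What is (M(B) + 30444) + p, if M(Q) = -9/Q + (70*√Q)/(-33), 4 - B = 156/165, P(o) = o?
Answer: 1736059/56 - 28*√2310/363 ≈ 30997.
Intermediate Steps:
B = 168/55 (B = 4 - 156/165 = 4 - 1*52/55 = 4 - 52/55 = 168/55 ≈ 3.0545)
M(Q) = -9/Q - 70*√Q/33 (M(Q) = -9/Q + (70*√Q)*(-1/33) = -9/Q - 70*√Q/33)
p = 560 (p = -88 + 9*72 = -88 + 648 = 560)
(M(B) + 30444) + p = ((-297 - 4704*√2310/605)/(33*(168/55)) + 30444) + 560 = ((1/33)*(55/168)*(-297 - 4704*√2310/605) + 30444) + 560 = ((-165/56 - 28*√2310/363) + 30444) + 560 = (1704699/56 - 28*√2310/363) + 560 = 1736059/56 - 28*√2310/363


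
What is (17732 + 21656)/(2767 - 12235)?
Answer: -9847/2367 ≈ -4.1601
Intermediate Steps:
(17732 + 21656)/(2767 - 12235) = 39388/(-9468) = 39388*(-1/9468) = -9847/2367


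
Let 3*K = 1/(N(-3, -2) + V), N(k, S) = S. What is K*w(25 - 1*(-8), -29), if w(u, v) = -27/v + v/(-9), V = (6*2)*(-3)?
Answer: -542/14877 ≈ -0.036432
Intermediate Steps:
V = -36 (V = 12*(-3) = -36)
w(u, v) = -27/v - v/9 (w(u, v) = -27/v + v*(-1/9) = -27/v - v/9)
K = -1/114 (K = 1/(3*(-2 - 36)) = (1/3)/(-38) = (1/3)*(-1/38) = -1/114 ≈ -0.0087719)
K*w(25 - 1*(-8), -29) = -(-27/(-29) - 1/9*(-29))/114 = -(-27*(-1/29) + 29/9)/114 = -(27/29 + 29/9)/114 = -1/114*1084/261 = -542/14877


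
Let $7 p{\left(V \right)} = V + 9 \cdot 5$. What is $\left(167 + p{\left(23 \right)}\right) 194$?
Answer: $\frac{239978}{7} \approx 34283.0$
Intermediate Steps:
$p{\left(V \right)} = \frac{45}{7} + \frac{V}{7}$ ($p{\left(V \right)} = \frac{V + 9 \cdot 5}{7} = \frac{V + 45}{7} = \frac{45 + V}{7} = \frac{45}{7} + \frac{V}{7}$)
$\left(167 + p{\left(23 \right)}\right) 194 = \left(167 + \left(\frac{45}{7} + \frac{1}{7} \cdot 23\right)\right) 194 = \left(167 + \left(\frac{45}{7} + \frac{23}{7}\right)\right) 194 = \left(167 + \frac{68}{7}\right) 194 = \frac{1237}{7} \cdot 194 = \frac{239978}{7}$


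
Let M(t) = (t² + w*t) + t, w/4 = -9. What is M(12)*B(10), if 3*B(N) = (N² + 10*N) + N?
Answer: -19320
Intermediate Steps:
w = -36 (w = 4*(-9) = -36)
B(N) = N²/3 + 11*N/3 (B(N) = ((N² + 10*N) + N)/3 = (N² + 11*N)/3 = N²/3 + 11*N/3)
M(t) = t² - 35*t (M(t) = (t² - 36*t) + t = t² - 35*t)
M(12)*B(10) = (12*(-35 + 12))*((⅓)*10*(11 + 10)) = (12*(-23))*((⅓)*10*21) = -276*70 = -19320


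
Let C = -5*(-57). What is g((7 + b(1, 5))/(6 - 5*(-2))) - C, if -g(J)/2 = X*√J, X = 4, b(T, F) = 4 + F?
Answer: -293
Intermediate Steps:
g(J) = -8*√J
C = 285
g((7 + b(1, 5))/(6 - 5*(-2))) - C = -8*√(7 + (4 + 5))/√(6 - 5*(-2)) - 1*285 = -8*√(7 + 9)/√(6 + 10) - 285 = -8*√(16/16) - 285 = -8*√(16*(1/16)) - 285 = -8*√1 - 285 = -8*1 - 285 = -8 - 285 = -293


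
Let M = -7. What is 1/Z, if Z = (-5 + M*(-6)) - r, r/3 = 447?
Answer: -1/1304 ≈ -0.00076687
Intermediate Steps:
r = 1341 (r = 3*447 = 1341)
Z = -1304 (Z = (-5 - 7*(-6)) - 1*1341 = (-5 + 42) - 1341 = 37 - 1341 = -1304)
1/Z = 1/(-1304) = -1/1304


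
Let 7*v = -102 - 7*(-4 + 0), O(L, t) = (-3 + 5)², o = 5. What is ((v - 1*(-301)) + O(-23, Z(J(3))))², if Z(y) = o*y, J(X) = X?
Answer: 4247721/49 ≈ 86688.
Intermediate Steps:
Z(y) = 5*y
O(L, t) = 4 (O(L, t) = 2² = 4)
v = -74/7 (v = (-102 - 7*(-4 + 0))/7 = (-102 - 7*(-4))/7 = (-102 - 1*(-28))/7 = (-102 + 28)/7 = (⅐)*(-74) = -74/7 ≈ -10.571)
((v - 1*(-301)) + O(-23, Z(J(3))))² = ((-74/7 - 1*(-301)) + 4)² = ((-74/7 + 301) + 4)² = (2033/7 + 4)² = (2061/7)² = 4247721/49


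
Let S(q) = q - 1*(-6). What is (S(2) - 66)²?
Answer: 3364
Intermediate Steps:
S(q) = 6 + q (S(q) = q + 6 = 6 + q)
(S(2) - 66)² = ((6 + 2) - 66)² = (8 - 66)² = (-58)² = 3364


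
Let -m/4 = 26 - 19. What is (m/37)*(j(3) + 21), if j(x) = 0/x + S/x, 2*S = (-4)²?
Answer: -1988/111 ≈ -17.910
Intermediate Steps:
S = 8 (S = (½)*(-4)² = (½)*16 = 8)
m = -28 (m = -4*(26 - 19) = -4*7 = -28)
j(x) = 8/x (j(x) = 0/x + 8/x = 0 + 8/x = 8/x)
(m/37)*(j(3) + 21) = (-28/37)*(8/3 + 21) = (-28*1/37)*(8*(⅓) + 21) = -28*(8/3 + 21)/37 = -28/37*71/3 = -1988/111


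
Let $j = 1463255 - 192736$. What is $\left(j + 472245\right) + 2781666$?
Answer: $4524430$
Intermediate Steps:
$j = 1270519$ ($j = 1463255 - 192736 = 1270519$)
$\left(j + 472245\right) + 2781666 = \left(1270519 + 472245\right) + 2781666 = 1742764 + 2781666 = 4524430$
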